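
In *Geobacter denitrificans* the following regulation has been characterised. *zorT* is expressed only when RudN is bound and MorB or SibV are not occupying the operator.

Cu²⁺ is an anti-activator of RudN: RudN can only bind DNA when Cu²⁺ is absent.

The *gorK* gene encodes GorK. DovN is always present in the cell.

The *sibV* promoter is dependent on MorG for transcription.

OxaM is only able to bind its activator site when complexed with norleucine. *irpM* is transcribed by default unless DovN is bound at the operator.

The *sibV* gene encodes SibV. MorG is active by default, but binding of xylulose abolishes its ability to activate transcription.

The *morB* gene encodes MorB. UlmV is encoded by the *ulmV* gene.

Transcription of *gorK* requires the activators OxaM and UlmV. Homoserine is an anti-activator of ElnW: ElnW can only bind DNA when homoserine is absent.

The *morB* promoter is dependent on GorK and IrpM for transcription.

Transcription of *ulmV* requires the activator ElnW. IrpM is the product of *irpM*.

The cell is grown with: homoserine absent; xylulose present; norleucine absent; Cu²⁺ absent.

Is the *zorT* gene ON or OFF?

ON

Cu²⁺ is absent, so RudN is active.
Norleucine is absent, so OxaM is inactive.
Homoserine is absent, so ElnW is active.
No repressor is bound and ElnW is active, so *ulmV* is transcribed.
So UlmV is produced and active.
Required activator OxaM is absent, so *gorK* is not transcribed.
So GorK is not produced.
DovN is produced constitutively and is active.
With repressor DovN bound, *irpM* is not transcribed.
So IrpM is not produced.
Required activator GorK is absent, so *morB* is not transcribed.
So MorB is not produced.
Xylulose is present, so MorG is inactive.
Required activator MorG is absent, so *sibV* is not transcribed.
So SibV is not produced.
No repressor is bound and RudN is active, so *zorT* is transcribed.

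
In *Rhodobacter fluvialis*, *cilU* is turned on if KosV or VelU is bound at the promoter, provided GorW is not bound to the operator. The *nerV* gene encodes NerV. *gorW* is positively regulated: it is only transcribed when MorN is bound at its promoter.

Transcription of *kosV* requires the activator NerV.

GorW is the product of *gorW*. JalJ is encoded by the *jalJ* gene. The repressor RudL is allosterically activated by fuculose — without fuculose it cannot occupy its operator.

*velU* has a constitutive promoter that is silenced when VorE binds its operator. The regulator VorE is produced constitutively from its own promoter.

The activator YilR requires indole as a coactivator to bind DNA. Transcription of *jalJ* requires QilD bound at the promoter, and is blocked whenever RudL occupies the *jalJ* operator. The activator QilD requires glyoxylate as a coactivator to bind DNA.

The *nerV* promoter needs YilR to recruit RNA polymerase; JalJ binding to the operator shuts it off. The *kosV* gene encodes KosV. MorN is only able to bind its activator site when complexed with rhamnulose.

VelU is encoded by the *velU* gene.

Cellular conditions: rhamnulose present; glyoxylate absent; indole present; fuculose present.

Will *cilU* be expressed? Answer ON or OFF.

OFF

Glyoxylate is absent, so QilD is inactive.
Fuculose is present, so RudL is active.
With repressor RudL bound, *jalJ* is not transcribed.
So JalJ is not produced.
Indole is present, so YilR is active.
No repressor is bound and YilR is active, so *nerV* is transcribed.
So NerV is produced and active.
No repressor is bound and NerV is active, so *kosV* is transcribed.
So KosV is produced and active.
VorE is produced constitutively and is active.
With repressor VorE bound, *velU* is not transcribed.
So VelU is not produced.
Rhamnulose is present, so MorN is active.
No repressor is bound and MorN is active, so *gorW* is transcribed.
So GorW is produced and active.
With repressor GorW bound, *cilU* is not transcribed.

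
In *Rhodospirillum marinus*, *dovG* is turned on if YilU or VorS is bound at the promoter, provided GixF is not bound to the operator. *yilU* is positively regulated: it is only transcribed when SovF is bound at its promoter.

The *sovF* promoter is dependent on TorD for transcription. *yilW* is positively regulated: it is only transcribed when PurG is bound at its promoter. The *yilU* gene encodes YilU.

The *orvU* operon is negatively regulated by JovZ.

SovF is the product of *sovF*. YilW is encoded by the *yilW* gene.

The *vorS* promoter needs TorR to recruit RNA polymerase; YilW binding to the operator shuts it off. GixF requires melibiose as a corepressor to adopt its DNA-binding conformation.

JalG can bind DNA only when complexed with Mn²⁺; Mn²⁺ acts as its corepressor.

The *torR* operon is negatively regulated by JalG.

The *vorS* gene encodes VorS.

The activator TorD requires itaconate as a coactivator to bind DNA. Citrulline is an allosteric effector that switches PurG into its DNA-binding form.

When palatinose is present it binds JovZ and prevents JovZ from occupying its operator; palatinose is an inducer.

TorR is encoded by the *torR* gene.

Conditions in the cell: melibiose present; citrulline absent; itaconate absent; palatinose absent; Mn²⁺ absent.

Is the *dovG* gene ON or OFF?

OFF

Itaconate is absent, so TorD is inactive.
Required activator TorD is absent, so *sovF* is not transcribed.
So SovF is not produced.
Required activator SovF is absent, so *yilU* is not transcribed.
So YilU is not produced.
Melibiose is present, so GixF is active.
Citrulline is absent, so PurG is inactive.
Required activator PurG is absent, so *yilW* is not transcribed.
So YilW is not produced.
Mn²⁺ is absent, so JalG is inactive.
With no repressor bound, *torR* is transcribed.
So TorR is produced and active.
No repressor is bound and TorR is active, so *vorS* is transcribed.
So VorS is produced and active.
With repressor GixF bound, *dovG* is not transcribed.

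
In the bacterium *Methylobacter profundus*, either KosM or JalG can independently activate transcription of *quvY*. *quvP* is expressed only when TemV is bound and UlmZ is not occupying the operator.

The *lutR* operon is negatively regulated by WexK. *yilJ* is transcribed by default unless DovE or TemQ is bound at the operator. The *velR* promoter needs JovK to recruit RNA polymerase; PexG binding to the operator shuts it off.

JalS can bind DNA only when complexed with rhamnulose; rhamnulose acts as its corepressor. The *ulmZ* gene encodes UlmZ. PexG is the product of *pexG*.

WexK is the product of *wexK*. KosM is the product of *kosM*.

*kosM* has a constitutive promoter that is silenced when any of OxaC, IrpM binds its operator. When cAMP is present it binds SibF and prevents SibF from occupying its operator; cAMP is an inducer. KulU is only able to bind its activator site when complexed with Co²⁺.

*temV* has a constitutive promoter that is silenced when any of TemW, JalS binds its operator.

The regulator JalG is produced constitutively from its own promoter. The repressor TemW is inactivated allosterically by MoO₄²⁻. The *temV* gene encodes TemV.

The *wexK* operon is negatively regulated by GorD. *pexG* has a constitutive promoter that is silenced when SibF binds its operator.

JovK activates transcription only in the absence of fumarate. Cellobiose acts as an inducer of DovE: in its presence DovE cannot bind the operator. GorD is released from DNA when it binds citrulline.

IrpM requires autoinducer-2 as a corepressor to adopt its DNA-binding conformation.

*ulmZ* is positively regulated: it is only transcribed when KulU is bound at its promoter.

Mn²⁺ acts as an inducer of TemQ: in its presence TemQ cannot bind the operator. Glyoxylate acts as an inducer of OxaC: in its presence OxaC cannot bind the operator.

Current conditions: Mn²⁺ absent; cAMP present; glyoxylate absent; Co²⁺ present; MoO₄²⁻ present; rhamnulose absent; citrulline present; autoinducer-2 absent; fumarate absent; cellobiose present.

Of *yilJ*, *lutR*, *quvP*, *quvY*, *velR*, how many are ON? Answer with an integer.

1

Cellobiose is present, so DovE is inactive.
Mn²⁺ is absent, so TemQ is active.
With repressor TemQ bound, *yilJ* is not transcribed.
→ *yilJ* is OFF.
Citrulline is present, so GorD is inactive.
With no repressor bound, *wexK* is transcribed.
So WexK is produced and active.
With repressor WexK bound, *lutR* is not transcribed.
→ *lutR* is OFF.
MoO₄²⁻ is present, so TemW is inactive.
Rhamnulose is absent, so JalS is inactive.
With no repressor bound, *temV* is transcribed.
So TemV is produced and active.
Co²⁺ is present, so KulU is active.
No repressor is bound and KulU is active, so *ulmZ* is transcribed.
So UlmZ is produced and active.
With repressor UlmZ bound, *quvP* is not transcribed.
→ *quvP* is OFF.
Glyoxylate is absent, so OxaC is active.
Autoinducer-2 is absent, so IrpM is inactive.
With repressor OxaC bound, *kosM* is not transcribed.
So KosM is not produced.
JalG is produced constitutively and is active.
Activator JalG is present, so *quvY* is transcribed.
→ *quvY* is ON.
Fumarate is absent, so JovK is active.
cAMP is present, so SibF is inactive.
With no repressor bound, *pexG* is transcribed.
So PexG is produced and active.
With repressor PexG bound, *velR* is not transcribed.
→ *velR* is OFF.
1 of the 5 genes is transcribed.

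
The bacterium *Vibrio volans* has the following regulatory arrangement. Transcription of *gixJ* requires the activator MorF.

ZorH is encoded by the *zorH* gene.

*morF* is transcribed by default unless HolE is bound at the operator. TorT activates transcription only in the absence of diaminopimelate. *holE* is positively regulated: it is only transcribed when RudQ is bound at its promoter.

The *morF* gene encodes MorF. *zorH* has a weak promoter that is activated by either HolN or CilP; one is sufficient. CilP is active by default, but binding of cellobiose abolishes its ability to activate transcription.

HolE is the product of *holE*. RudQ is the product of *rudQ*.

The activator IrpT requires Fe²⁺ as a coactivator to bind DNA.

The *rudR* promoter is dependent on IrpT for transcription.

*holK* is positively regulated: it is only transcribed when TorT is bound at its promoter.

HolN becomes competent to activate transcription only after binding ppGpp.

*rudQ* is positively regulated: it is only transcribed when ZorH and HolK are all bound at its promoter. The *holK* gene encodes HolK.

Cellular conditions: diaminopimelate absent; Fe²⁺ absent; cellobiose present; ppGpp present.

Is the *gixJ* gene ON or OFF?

OFF

ppGpp is present, so HolN is active.
Cellobiose is present, so CilP is inactive.
Activator HolN is present, so *zorH* is transcribed.
So ZorH is produced and active.
Diaminopimelate is absent, so TorT is active.
No repressor is bound and TorT is active, so *holK* is transcribed.
So HolK is produced and active.
No repressor is bound and ZorH and HolK are active, so *rudQ* is transcribed.
So RudQ is produced and active.
No repressor is bound and RudQ is active, so *holE* is transcribed.
So HolE is produced and active.
With repressor HolE bound, *morF* is not transcribed.
So MorF is not produced.
Required activator MorF is absent, so *gixJ* is not transcribed.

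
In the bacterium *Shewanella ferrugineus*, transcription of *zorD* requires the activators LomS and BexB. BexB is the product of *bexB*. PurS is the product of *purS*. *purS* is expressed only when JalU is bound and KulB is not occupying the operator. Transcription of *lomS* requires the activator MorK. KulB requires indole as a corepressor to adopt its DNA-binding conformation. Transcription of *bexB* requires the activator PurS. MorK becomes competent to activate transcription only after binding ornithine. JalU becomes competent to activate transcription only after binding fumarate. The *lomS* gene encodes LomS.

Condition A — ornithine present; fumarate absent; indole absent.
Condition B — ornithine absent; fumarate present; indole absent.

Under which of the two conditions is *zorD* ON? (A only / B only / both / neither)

Condition A:
Ornithine is present, so MorK is active.
No repressor is bound and MorK is active, so *lomS* is transcribed.
So LomS is produced and active.
Fumarate is absent, so JalU is inactive.
Indole is absent, so KulB is inactive.
Required activator JalU is absent, so *purS* is not transcribed.
So PurS is not produced.
Required activator PurS is absent, so *bexB* is not transcribed.
So BexB is not produced.
Required activator BexB is absent, so *zorD* is not transcribed.
→ *zorD* is OFF in A.
Condition B:
Ornithine is absent, so MorK is inactive.
Required activator MorK is absent, so *lomS* is not transcribed.
So LomS is not produced.
Fumarate is present, so JalU is active.
Indole is absent, so KulB is inactive.
No repressor is bound and JalU is active, so *purS* is transcribed.
So PurS is produced and active.
No repressor is bound and PurS is active, so *bexB* is transcribed.
So BexB is produced and active.
Required activator LomS is absent, so *zorD* is not transcribed.
→ *zorD* is OFF in B.

neither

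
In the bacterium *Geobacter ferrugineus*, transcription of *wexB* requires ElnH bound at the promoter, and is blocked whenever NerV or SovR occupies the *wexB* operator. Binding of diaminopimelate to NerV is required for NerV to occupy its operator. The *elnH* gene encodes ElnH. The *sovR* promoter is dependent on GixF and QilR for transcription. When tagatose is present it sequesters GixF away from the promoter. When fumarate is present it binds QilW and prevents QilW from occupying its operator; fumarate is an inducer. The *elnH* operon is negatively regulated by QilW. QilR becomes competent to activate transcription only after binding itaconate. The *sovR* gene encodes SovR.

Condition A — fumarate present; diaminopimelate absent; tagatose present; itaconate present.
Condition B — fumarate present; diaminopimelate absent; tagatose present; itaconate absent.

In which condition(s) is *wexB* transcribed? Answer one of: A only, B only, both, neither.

Condition A:
Fumarate is present, so QilW is inactive.
With no repressor bound, *elnH* is transcribed.
So ElnH is produced and active.
Diaminopimelate is absent, so NerV is inactive.
Tagatose is present, so GixF is inactive.
Itaconate is present, so QilR is active.
Required activator GixF is absent, so *sovR* is not transcribed.
So SovR is not produced.
No repressor is bound and ElnH is active, so *wexB* is transcribed.
→ *wexB* is ON in A.
Condition B:
Fumarate is present, so QilW is inactive.
With no repressor bound, *elnH* is transcribed.
So ElnH is produced and active.
Diaminopimelate is absent, so NerV is inactive.
Tagatose is present, so GixF is inactive.
Itaconate is absent, so QilR is inactive.
Required activator GixF is absent, so *sovR* is not transcribed.
So SovR is not produced.
No repressor is bound and ElnH is active, so *wexB* is transcribed.
→ *wexB* is ON in B.

both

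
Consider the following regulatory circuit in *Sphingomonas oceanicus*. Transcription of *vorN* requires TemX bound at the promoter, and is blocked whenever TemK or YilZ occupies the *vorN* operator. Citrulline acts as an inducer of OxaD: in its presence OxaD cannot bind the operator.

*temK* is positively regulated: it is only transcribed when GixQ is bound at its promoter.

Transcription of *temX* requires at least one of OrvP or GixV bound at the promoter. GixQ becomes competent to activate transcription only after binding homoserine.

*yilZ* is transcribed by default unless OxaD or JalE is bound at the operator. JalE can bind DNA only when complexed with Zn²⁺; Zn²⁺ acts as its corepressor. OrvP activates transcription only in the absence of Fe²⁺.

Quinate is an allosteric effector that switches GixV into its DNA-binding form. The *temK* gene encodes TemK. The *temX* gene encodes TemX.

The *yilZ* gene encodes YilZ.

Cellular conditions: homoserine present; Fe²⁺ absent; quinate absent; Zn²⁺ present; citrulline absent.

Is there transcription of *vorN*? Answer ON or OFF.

OFF

Fe²⁺ is absent, so OrvP is active.
Quinate is absent, so GixV is inactive.
Activator OrvP is present, so *temX* is transcribed.
So TemX is produced and active.
Homoserine is present, so GixQ is active.
No repressor is bound and GixQ is active, so *temK* is transcribed.
So TemK is produced and active.
Citrulline is absent, so OxaD is active.
Zn²⁺ is present, so JalE is active.
With repressor OxaD bound, *yilZ* is not transcribed.
So YilZ is not produced.
With repressor TemK bound, *vorN* is not transcribed.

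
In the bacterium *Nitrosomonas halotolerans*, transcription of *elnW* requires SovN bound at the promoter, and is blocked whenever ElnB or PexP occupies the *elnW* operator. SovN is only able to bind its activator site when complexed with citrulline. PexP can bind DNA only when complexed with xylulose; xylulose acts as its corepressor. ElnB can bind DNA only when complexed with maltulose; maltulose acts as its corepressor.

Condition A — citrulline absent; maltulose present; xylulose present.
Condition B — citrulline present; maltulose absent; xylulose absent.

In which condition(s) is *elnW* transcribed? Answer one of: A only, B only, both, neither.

B only

Condition A:
Citrulline is absent, so SovN is inactive.
Maltulose is present, so ElnB is active.
Xylulose is present, so PexP is active.
With repressor ElnB bound, *elnW* is not transcribed.
→ *elnW* is OFF in A.
Condition B:
Citrulline is present, so SovN is active.
Maltulose is absent, so ElnB is inactive.
Xylulose is absent, so PexP is inactive.
No repressor is bound and SovN is active, so *elnW* is transcribed.
→ *elnW* is ON in B.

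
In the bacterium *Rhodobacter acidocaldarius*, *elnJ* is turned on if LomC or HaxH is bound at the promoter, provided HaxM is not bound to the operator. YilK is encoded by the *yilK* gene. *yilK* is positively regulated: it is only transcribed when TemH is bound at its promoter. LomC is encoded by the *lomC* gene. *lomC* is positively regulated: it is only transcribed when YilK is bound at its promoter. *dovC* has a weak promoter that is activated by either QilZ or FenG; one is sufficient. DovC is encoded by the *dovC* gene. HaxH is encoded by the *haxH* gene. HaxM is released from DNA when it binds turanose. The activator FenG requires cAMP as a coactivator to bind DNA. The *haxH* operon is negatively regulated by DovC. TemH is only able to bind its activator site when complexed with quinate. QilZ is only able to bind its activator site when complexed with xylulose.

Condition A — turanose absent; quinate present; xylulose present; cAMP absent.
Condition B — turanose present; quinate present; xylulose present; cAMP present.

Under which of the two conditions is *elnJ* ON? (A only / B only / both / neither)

B only

Condition A:
Turanose is absent, so HaxM is active.
Quinate is present, so TemH is active.
No repressor is bound and TemH is active, so *yilK* is transcribed.
So YilK is produced and active.
No repressor is bound and YilK is active, so *lomC* is transcribed.
So LomC is produced and active.
Xylulose is present, so QilZ is active.
cAMP is absent, so FenG is inactive.
Activator QilZ is present, so *dovC* is transcribed.
So DovC is produced and active.
With repressor DovC bound, *haxH* is not transcribed.
So HaxH is not produced.
With repressor HaxM bound, *elnJ* is not transcribed.
→ *elnJ* is OFF in A.
Condition B:
Turanose is present, so HaxM is inactive.
Quinate is present, so TemH is active.
No repressor is bound and TemH is active, so *yilK* is transcribed.
So YilK is produced and active.
No repressor is bound and YilK is active, so *lomC* is transcribed.
So LomC is produced and active.
Xylulose is present, so QilZ is active.
cAMP is present, so FenG is active.
Activator QilZ is present, so *dovC* is transcribed.
So DovC is produced and active.
With repressor DovC bound, *haxH* is not transcribed.
So HaxH is not produced.
Activator LomC is present, so *elnJ* is transcribed.
→ *elnJ* is ON in B.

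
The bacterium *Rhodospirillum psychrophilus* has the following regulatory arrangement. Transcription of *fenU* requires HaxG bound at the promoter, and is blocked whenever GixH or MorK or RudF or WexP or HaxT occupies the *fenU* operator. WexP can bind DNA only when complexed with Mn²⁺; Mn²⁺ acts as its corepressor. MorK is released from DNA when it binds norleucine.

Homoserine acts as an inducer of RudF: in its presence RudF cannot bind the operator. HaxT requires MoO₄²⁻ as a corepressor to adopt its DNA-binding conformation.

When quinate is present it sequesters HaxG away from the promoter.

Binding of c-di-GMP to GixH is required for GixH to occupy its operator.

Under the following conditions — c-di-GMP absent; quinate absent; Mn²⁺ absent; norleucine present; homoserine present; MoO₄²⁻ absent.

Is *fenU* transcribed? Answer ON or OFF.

ON

c-di-GMP is absent, so GixH is inactive.
Norleucine is present, so MorK is inactive.
Homoserine is present, so RudF is inactive.
Mn²⁺ is absent, so WexP is inactive.
MoO₄²⁻ is absent, so HaxT is inactive.
Quinate is absent, so HaxG is active.
No repressor is bound and HaxG is active, so *fenU* is transcribed.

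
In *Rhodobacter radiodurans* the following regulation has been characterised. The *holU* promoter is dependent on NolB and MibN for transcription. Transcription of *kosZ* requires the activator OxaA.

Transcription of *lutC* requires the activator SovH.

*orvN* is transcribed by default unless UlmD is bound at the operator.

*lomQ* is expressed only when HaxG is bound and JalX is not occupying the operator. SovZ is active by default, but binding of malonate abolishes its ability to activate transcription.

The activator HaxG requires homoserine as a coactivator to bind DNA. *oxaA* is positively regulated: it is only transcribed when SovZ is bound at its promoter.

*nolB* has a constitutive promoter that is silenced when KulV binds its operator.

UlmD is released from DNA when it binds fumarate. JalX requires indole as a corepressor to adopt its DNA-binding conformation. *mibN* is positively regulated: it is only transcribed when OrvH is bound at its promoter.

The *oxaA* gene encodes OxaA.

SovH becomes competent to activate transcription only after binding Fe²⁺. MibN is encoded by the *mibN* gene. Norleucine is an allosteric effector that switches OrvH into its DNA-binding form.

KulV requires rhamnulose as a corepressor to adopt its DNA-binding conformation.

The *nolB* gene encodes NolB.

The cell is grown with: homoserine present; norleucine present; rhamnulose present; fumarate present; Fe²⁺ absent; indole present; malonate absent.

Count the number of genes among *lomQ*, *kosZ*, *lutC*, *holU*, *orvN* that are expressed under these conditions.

Homoserine is present, so HaxG is active.
Indole is present, so JalX is active.
With repressor JalX bound, *lomQ* is not transcribed.
→ *lomQ* is OFF.
Malonate is absent, so SovZ is active.
No repressor is bound and SovZ is active, so *oxaA* is transcribed.
So OxaA is produced and active.
No repressor is bound and OxaA is active, so *kosZ* is transcribed.
→ *kosZ* is ON.
Fe²⁺ is absent, so SovH is inactive.
Required activator SovH is absent, so *lutC* is not transcribed.
→ *lutC* is OFF.
Rhamnulose is present, so KulV is active.
With repressor KulV bound, *nolB* is not transcribed.
So NolB is not produced.
Norleucine is present, so OrvH is active.
No repressor is bound and OrvH is active, so *mibN* is transcribed.
So MibN is produced and active.
Required activator NolB is absent, so *holU* is not transcribed.
→ *holU* is OFF.
Fumarate is present, so UlmD is inactive.
With no repressor bound, *orvN* is transcribed.
→ *orvN* is ON.
2 of the 5 genes are transcribed.

2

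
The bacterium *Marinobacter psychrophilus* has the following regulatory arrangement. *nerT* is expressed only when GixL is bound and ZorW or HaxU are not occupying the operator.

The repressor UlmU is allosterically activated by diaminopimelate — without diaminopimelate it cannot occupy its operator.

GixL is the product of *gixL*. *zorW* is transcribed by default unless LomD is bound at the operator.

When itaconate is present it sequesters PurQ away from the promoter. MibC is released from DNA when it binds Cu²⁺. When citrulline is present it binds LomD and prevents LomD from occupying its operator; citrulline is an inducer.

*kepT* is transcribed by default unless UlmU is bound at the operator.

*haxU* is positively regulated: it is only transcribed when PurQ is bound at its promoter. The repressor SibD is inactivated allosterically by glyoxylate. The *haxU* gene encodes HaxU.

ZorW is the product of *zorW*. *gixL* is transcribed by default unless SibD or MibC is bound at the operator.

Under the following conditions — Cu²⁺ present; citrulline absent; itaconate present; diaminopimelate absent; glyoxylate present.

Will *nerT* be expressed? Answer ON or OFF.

ON

Citrulline is absent, so LomD is active.
With repressor LomD bound, *zorW* is not transcribed.
So ZorW is not produced.
Itaconate is present, so PurQ is inactive.
Required activator PurQ is absent, so *haxU* is not transcribed.
So HaxU is not produced.
Glyoxylate is present, so SibD is inactive.
Cu²⁺ is present, so MibC is inactive.
With no repressor bound, *gixL* is transcribed.
So GixL is produced and active.
No repressor is bound and GixL is active, so *nerT* is transcribed.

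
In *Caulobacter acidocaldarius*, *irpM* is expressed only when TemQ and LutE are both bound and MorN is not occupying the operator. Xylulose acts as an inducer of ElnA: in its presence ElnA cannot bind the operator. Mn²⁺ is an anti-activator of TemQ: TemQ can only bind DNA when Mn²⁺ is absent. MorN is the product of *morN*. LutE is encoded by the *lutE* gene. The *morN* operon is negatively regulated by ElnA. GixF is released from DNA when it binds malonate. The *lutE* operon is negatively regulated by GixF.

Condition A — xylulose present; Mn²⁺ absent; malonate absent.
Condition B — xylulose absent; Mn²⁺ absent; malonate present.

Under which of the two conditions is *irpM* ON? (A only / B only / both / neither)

Condition A:
Xylulose is present, so ElnA is inactive.
With no repressor bound, *morN* is transcribed.
So MorN is produced and active.
Mn²⁺ is absent, so TemQ is active.
Malonate is absent, so GixF is active.
With repressor GixF bound, *lutE* is not transcribed.
So LutE is not produced.
With repressor MorN bound, *irpM* is not transcribed.
→ *irpM* is OFF in A.
Condition B:
Xylulose is absent, so ElnA is active.
With repressor ElnA bound, *morN* is not transcribed.
So MorN is not produced.
Mn²⁺ is absent, so TemQ is active.
Malonate is present, so GixF is inactive.
With no repressor bound, *lutE* is transcribed.
So LutE is produced and active.
No repressor is bound and TemQ and LutE are active, so *irpM* is transcribed.
→ *irpM* is ON in B.

B only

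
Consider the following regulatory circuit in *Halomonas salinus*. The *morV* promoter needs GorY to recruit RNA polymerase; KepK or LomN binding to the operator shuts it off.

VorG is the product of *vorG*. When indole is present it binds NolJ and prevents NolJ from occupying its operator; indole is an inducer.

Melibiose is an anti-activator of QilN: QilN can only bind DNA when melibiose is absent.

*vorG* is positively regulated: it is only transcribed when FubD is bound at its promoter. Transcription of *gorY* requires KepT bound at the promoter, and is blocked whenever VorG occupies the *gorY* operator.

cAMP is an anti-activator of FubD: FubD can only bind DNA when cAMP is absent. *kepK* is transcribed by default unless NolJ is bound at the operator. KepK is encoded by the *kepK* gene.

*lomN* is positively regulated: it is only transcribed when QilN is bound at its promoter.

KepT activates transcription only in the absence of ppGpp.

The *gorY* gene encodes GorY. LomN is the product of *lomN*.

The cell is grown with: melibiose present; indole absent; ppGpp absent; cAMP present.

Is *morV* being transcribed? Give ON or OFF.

Indole is absent, so NolJ is active.
With repressor NolJ bound, *kepK* is not transcribed.
So KepK is not produced.
Melibiose is present, so QilN is inactive.
Required activator QilN is absent, so *lomN* is not transcribed.
So LomN is not produced.
cAMP is present, so FubD is inactive.
Required activator FubD is absent, so *vorG* is not transcribed.
So VorG is not produced.
ppGpp is absent, so KepT is active.
No repressor is bound and KepT is active, so *gorY* is transcribed.
So GorY is produced and active.
No repressor is bound and GorY is active, so *morV* is transcribed.

ON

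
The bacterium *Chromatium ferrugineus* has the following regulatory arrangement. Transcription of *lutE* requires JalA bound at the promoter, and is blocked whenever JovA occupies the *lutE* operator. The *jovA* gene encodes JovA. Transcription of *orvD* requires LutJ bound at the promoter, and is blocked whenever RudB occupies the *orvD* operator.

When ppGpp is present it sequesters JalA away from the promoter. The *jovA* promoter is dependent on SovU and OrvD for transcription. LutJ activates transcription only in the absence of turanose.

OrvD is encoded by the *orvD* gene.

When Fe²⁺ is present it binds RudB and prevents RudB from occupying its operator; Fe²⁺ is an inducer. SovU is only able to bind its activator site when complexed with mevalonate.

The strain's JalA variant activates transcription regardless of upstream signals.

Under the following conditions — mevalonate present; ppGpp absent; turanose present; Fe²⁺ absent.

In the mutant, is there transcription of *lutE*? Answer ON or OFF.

JalA is constitutively active in this strain.
Mevalonate is present, so SovU is active.
Turanose is present, so LutJ is inactive.
Fe²⁺ is absent, so RudB is active.
With repressor RudB bound, *orvD* is not transcribed.
So OrvD is not produced.
Required activator OrvD is absent, so *jovA* is not transcribed.
So JovA is not produced.
No repressor is bound and JalA is active, so *lutE* is transcribed.

ON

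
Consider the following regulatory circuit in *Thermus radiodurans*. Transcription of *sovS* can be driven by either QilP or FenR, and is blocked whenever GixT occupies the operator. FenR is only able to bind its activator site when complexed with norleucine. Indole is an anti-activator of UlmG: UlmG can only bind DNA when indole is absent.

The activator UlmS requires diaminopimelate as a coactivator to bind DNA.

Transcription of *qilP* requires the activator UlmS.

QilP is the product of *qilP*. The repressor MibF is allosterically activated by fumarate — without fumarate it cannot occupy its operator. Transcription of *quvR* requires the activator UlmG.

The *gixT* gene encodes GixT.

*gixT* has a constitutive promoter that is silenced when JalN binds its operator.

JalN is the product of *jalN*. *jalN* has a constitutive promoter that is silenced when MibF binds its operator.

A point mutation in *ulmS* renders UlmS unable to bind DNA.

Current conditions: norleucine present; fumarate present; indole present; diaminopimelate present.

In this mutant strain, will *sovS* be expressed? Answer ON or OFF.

OFF

UlmS is non-functional in this strain, so it has no effect.
Required activator UlmS is absent, so *qilP* is not transcribed.
So QilP is not produced.
Fumarate is present, so MibF is active.
With repressor MibF bound, *jalN* is not transcribed.
So JalN is not produced.
With no repressor bound, *gixT* is transcribed.
So GixT is produced and active.
Norleucine is present, so FenR is active.
With repressor GixT bound, *sovS* is not transcribed.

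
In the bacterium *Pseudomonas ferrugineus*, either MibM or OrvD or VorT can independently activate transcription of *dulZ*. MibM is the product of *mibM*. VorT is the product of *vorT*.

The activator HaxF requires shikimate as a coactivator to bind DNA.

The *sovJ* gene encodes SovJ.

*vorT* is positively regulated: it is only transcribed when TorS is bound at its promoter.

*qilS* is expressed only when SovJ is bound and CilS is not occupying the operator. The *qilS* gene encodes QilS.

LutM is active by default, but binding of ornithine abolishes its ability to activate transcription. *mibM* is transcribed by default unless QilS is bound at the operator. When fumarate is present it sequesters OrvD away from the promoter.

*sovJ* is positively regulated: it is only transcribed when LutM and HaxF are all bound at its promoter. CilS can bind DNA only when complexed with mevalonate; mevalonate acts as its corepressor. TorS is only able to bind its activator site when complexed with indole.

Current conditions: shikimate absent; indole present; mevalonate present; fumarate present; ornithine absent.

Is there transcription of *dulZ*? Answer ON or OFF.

ON

Ornithine is absent, so LutM is active.
Shikimate is absent, so HaxF is inactive.
Required activator HaxF is absent, so *sovJ* is not transcribed.
So SovJ is not produced.
Mevalonate is present, so CilS is active.
With repressor CilS bound, *qilS* is not transcribed.
So QilS is not produced.
With no repressor bound, *mibM* is transcribed.
So MibM is produced and active.
Fumarate is present, so OrvD is inactive.
Indole is present, so TorS is active.
No repressor is bound and TorS is active, so *vorT* is transcribed.
So VorT is produced and active.
Activator MibM is present, so *dulZ* is transcribed.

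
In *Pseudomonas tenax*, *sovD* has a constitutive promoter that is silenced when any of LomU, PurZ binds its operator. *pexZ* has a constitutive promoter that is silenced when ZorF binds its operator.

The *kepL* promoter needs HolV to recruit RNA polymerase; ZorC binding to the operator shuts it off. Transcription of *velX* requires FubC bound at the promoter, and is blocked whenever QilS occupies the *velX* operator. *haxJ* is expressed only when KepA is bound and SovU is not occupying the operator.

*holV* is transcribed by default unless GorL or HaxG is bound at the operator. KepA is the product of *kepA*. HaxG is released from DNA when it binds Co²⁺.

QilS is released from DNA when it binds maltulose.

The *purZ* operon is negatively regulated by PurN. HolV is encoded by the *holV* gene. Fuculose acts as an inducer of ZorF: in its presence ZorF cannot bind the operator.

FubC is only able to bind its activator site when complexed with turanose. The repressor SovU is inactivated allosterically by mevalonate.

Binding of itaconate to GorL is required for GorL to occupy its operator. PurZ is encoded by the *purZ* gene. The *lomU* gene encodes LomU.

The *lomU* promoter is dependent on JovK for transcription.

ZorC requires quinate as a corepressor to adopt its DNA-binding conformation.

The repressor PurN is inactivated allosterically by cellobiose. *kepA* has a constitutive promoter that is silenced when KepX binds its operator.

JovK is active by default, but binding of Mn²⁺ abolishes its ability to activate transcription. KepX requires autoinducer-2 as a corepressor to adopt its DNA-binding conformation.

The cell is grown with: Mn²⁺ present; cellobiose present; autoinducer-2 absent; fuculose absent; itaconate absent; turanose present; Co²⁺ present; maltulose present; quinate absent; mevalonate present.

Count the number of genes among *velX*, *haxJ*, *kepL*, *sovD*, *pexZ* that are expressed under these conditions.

3

Maltulose is present, so QilS is inactive.
Turanose is present, so FubC is active.
No repressor is bound and FubC is active, so *velX* is transcribed.
→ *velX* is ON.
Autoinducer-2 is absent, so KepX is inactive.
With no repressor bound, *kepA* is transcribed.
So KepA is produced and active.
Mevalonate is present, so SovU is inactive.
No repressor is bound and KepA is active, so *haxJ* is transcribed.
→ *haxJ* is ON.
Quinate is absent, so ZorC is inactive.
Itaconate is absent, so GorL is inactive.
Co²⁺ is present, so HaxG is inactive.
With no repressor bound, *holV* is transcribed.
So HolV is produced and active.
No repressor is bound and HolV is active, so *kepL* is transcribed.
→ *kepL* is ON.
Mn²⁺ is present, so JovK is inactive.
Required activator JovK is absent, so *lomU* is not transcribed.
So LomU is not produced.
Cellobiose is present, so PurN is inactive.
With no repressor bound, *purZ* is transcribed.
So PurZ is produced and active.
With repressor PurZ bound, *sovD* is not transcribed.
→ *sovD* is OFF.
Fuculose is absent, so ZorF is active.
With repressor ZorF bound, *pexZ* is not transcribed.
→ *pexZ* is OFF.
3 of the 5 genes are transcribed.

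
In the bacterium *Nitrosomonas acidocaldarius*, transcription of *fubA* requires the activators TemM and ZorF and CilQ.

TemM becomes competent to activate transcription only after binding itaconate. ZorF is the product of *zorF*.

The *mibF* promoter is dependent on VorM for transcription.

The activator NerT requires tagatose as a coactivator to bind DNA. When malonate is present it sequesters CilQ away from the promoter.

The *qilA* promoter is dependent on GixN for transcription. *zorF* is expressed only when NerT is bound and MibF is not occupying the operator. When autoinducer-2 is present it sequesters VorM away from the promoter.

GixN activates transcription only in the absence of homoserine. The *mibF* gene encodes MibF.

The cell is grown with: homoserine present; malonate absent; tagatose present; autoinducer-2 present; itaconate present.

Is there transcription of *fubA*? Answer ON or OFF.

Itaconate is present, so TemM is active.
Tagatose is present, so NerT is active.
Autoinducer-2 is present, so VorM is inactive.
Required activator VorM is absent, so *mibF* is not transcribed.
So MibF is not produced.
No repressor is bound and NerT is active, so *zorF* is transcribed.
So ZorF is produced and active.
Malonate is absent, so CilQ is active.
No repressor is bound and TemM and ZorF and CilQ are active, so *fubA* is transcribed.

ON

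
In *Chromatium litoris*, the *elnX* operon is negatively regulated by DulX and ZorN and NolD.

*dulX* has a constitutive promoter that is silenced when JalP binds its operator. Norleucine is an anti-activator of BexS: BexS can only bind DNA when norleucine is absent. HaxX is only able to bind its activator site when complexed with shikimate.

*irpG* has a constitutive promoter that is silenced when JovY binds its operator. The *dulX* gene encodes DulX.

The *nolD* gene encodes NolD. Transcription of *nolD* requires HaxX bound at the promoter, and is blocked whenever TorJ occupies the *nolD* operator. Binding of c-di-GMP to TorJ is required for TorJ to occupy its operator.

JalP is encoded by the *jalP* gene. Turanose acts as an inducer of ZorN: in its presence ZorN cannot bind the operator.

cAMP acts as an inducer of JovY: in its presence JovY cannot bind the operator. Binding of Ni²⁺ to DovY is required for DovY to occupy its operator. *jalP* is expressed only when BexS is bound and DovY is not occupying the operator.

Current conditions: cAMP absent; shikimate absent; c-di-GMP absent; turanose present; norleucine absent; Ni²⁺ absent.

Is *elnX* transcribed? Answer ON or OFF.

ON

Ni²⁺ is absent, so DovY is inactive.
Norleucine is absent, so BexS is active.
No repressor is bound and BexS is active, so *jalP* is transcribed.
So JalP is produced and active.
With repressor JalP bound, *dulX* is not transcribed.
So DulX is not produced.
Turanose is present, so ZorN is inactive.
Shikimate is absent, so HaxX is inactive.
c-di-GMP is absent, so TorJ is inactive.
Required activator HaxX is absent, so *nolD* is not transcribed.
So NolD is not produced.
With no repressor bound, *elnX* is transcribed.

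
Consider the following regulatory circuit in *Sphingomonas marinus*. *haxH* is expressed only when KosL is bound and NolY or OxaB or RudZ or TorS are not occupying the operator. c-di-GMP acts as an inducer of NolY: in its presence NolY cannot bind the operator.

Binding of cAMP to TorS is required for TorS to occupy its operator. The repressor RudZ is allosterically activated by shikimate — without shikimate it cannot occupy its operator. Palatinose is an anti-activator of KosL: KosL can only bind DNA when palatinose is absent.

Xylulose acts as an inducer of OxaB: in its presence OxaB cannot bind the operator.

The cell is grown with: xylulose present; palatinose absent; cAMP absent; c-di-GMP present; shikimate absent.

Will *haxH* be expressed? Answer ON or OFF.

ON

c-di-GMP is present, so NolY is inactive.
Palatinose is absent, so KosL is active.
Xylulose is present, so OxaB is inactive.
Shikimate is absent, so RudZ is inactive.
cAMP is absent, so TorS is inactive.
No repressor is bound and KosL is active, so *haxH* is transcribed.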